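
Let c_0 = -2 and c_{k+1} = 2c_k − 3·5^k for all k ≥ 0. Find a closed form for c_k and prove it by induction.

Claim: c_k = -2^k − 5^k.

Base case: c_0 = -2, and -2^0 − 5^0 = -1 − 1 = -2.
Assume c_j = -2^j − 5^j for some j ≥ 0.
Then c_{j+1} = 2c_j − 3·5^j = 2·(-2^j − 5^j) − 3·5^j = -2^{j+1} − 2·5^j − 3·5^j = -2^{j+1} − 5·5^j = -2^{j+1} − 5^{j+1}.
Hence c_k = -2^k − 5^k for every k ≥ 0, by induction.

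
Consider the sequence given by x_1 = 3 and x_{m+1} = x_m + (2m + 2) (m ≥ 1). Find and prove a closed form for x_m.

Claim: x_m = m^2 + m + 1.

Base case: x_1 = 3, and 1^2 + 1 + 1 = 3.
Assume x_j = j^2 + j + 1.
Then x_{j+1} = x_j + (2j + 2) = (j^2 + j + 1) + (2j + 2) = j^2 + 3j + 3,
and (j+1)^2 + (j+1) + 1 = j^2 + 3j + 3.
Hence x_m = m^2 + m + 1 for every m ≥ 1, by induction.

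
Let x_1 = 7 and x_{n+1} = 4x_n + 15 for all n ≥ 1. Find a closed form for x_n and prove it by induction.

Claim: x_n = 3·4^n − 5.

Base case: x_1 = 7, and 3·4^1 − 5 = 12 − 5 = 7.
Assume x_r = 3·4^r − 5 for some r ≥ 1.
Then x_{r+1} = 4x_r + 15 = 4·(3·4^r − 5) + 15 = 12·4^r − 20 + 15 = 3·4^{r+1} − 5.
This completes the inductive step, so x_n = 3·4^n − 5 for all n ≥ 1.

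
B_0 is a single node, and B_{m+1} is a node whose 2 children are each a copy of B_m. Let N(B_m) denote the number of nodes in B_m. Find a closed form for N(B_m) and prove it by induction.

Claim: N(B_m) = 2^{m+1} − 1.

Base case: N(B_0) = 1, and 2^{0+1} − 1 = 1.
Assume N(B_j) = 2^{j+1} − 1.
Then N(B_{j+1}) = 1 + 2N(B_j) = 1 + 2(2^{j+1} − 1) = 2^{j+2} − 2 + 1 = 2^{j+2} − 1.
Hence N(B_m) = 2^{m+1} − 1 for every m ≥ 0, by induction.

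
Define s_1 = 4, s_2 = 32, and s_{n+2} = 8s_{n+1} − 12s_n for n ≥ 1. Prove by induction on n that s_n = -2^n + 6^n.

Base cases: s_1 = 4 and -2^1 + 6^1 = 4; s_2 = 32 and -2^2 + 6^2 = 32.
Assume s_j = -2^j + 6^j for all 1 ≤ j ≤ r, where r ≥ 2.
Then s_{r+1} = 8s_r − 12s_{r−1} = 8·(-2^r + 6^r) − 12·(-2^{r−1} + 6^{r−1}) = -(8·2 − 12)2^{r−1} + (8·6 − 12)6^{r−1} = -4·2^{r−1} + 36·6^{r−1} = -2^{r+1} + 6^{r+1}.
By strong induction, s_n = -2^n + 6^n for all n ≥ 1.

s_n = -2^n + 6^n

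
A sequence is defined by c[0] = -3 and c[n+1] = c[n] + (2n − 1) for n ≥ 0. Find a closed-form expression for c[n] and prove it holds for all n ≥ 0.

Claim: c[n] = n^2 − 2n − 3.

Base case: c[0] = -3, and 0^2 − 2·0 − 3 = -3.
Assume c[m] = m^2 − 2m − 3.
Then c[m+1] = c[m] + (2m − 1) = (m^2 − 2m − 3) + (2m − 1) = m^2 − 4,
and (m+1)^2 − 2·(m+1) − 3 = m^2 − 4.
This completes the inductive step, so c[n] = n^2 − 2n − 3 for all n ≥ 0.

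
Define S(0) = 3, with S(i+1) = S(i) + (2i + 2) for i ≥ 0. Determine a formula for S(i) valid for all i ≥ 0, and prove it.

Claim: S(i) = i^2 + i + 3.

Base case: S(0) = 3, and 0^2 + 0 + 3 = 3.
Assume S(m) = m^2 + m + 3.
Then S(m+1) = S(m) + (2m + 2) = (m^2 + m + 3) + (2m + 2) = m^2 + 3m + 5,
and (m+1)^2 + (m+1) + 3 = m^2 + 3m + 5.
Hence S(i) = i^2 + i + 3 for every i ≥ 0, by induction.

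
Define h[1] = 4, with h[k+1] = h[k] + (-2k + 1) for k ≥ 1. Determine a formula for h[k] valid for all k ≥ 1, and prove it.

Claim: h[k] = -k^2 + 2k + 3.

Base case: h[1] = 4, and -1^2 + 2·1 + 3 = 4.
Assume h[j] = -j^2 + 2j + 3.
Then h[j+1] = h[j] + (-2j + 1) = (-j^2 + 2j + 3) + (-2j + 1) = -j^2 + 4,
and -(j+1)^2 + 2·(j+1) + 3 = -j^2 + 4.
This completes the inductive step, so h[k] = -k^2 + 2k + 3 for all k ≥ 1.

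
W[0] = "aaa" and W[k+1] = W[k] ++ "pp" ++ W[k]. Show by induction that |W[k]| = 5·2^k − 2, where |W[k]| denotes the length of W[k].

Base case: |W[0]| = 3, and 5·2^0 − 2 = 3.
Assume |W[r]| = 5·2^r − 2.
Then |W[r+1]| = |W[r]| + 2 + |W[r]| = 2|W[r]| + 2 = 2(5·2^r − 2) + 2 = 5·2^{r+1} − 4 + 2 = 5·2^{r+1} − 2.
This completes the inductive step, so |W[k]| = 5·2^k − 2 for all k ≥ 0.

|W[k]| = 5·2^k − 2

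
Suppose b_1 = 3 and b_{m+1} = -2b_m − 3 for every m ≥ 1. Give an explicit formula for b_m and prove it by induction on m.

Claim: b_m = -2·(-2)^m − 1.

Base case: b_1 = 3, and -2·(-2)^1 − 1 = 4 − 1 = 3.
Assume b_k = -2·(-2)^k − 1 for some k ≥ 1.
Then b_{k+1} = -2b_k − 3 = -2·(-2·(-2)^k − 1) − 3 = 4·(-2)^k + 2 − 3 = -2·(-2)^{k+1} − 1.
So the formula holds for k+1, and by induction b_m = -2·(-2)^m − 1 for all m ≥ 1.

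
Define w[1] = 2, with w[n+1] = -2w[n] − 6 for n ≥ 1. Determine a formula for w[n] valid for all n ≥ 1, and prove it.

Claim: w[n] = -2·(-2)^n − 2.

Base case: w[1] = 2, and -2·(-2)^1 − 2 = 4 − 2 = 2.
Assume w[j] = -2·(-2)^j − 2 for some j ≥ 1.
Then w[j+1] = -2w[j] − 6 = -2·(-2·(-2)^j − 2) − 6 = 4·(-2)^j + 4 − 6 = -2·(-2)^{j+1} − 2.
This completes the inductive step, so w[n] = -2·(-2)^n − 2 for all n ≥ 1.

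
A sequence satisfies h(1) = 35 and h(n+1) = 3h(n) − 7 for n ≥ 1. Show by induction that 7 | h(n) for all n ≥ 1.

Base case: h(1) = 35 = 7·5, so 7 | h(1).
Assume 7 | h(k), so h(k) = 7t for some integer t.
Then h(k+1) = 3h(k) − 7 = 3·(7t) − 7 = 7(3t − 1), so 7 | h(k+1).
So the property holds for k+1, and by induction 7 | h(n) for all n ≥ 1.

7 | h(n)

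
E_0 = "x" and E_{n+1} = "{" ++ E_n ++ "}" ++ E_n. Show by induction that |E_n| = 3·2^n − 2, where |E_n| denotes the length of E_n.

Base case: |E_0| = 1, and 3·2^0 − 2 = 1.
Assume |E_m| = 3·2^m − 2.
Then |E_{m+1}| = 1 + |E_m| + 1 + |E_m| = 2|E_m| + 2 = 2(3·2^m − 2) + 2 = 3·2^{m+1} − 4 + 2 = 3·2^{m+1} − 2.
By induction, |E_n| = 3·2^n − 2 for all n ≥ 0.

|E_n| = 3·2^n − 2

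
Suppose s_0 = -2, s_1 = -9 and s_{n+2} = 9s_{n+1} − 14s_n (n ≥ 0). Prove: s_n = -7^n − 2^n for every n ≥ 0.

Base cases: s_0 = -2 and -7^0 − 2^0 = -2; s_1 = -9 and -7^1 − 2^1 = -9.
Assume s_j = -7^j − 2^j for all 0 ≤ j ≤ m, where m ≥ 1.
Then s_{m+1} = 9s_m − 14s_{m−1} = 9·(-7^m − 2^m) − 14·(-7^{m−1} − 2^{m−1}) = -(9·7 − 14)7^{m−1} − (9·2 − 14)2^{m−1} = -49·7^{m−1} − 4·2^{m−1} = -7^{m+1} − 2^{m+1}.
By strong induction, s_n = -7^n − 2^n for all n ≥ 0.

s_n = -7^n − 2^n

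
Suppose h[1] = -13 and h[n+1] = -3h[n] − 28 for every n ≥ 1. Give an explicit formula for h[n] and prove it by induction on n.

Claim: h[n] = 2·(-3)^n − 7.

Base case: h[1] = -13, and 2·(-3)^1 − 7 = -6 − 7 = -13.
Assume h[j] = 2·(-3)^j − 7 for some j ≥ 1.
Then h[j+1] = -3h[j] − 28 = -3·(2·(-3)^j − 7) − 28 = -6·(-3)^j + 21 − 28 = 2·(-3)^{j+1} − 7.
Hence h[n] = 2·(-3)^n − 7 for every n ≥ 1, by induction.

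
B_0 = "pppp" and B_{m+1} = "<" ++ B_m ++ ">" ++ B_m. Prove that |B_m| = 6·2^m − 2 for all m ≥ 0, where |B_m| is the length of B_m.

Base case: |B_0| = 4, and 6·2^0 − 2 = 4.
Assume |B_j| = 6·2^j − 2.
Then |B_{j+1}| = 1 + |B_j| + 1 + |B_j| = 2|B_j| + 2 = 2(6·2^j − 2) + 2 = 6·2^{j+1} − 4 + 2 = 6·2^{j+1} − 2.
This completes the inductive step, so |B_m| = 6·2^m − 2 for all m ≥ 0.

|B_m| = 6·2^m − 2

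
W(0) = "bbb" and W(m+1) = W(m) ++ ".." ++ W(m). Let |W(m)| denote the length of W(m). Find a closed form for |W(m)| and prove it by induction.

Claim: |W(m)| = 5·2^m − 2.

Base case: |W(0)| = 3, and 5·2^0 − 2 = 3.
Assume |W(r)| = 5·2^r − 2.
Then |W(r+1)| = |W(r)| + 2 + |W(r)| = 2|W(r)| + 2 = 2(5·2^r − 2) + 2 = 5·2^{r+1} − 4 + 2 = 5·2^{r+1} − 2.
Hence |W(m)| = 5·2^m − 2 for every m ≥ 0, by induction.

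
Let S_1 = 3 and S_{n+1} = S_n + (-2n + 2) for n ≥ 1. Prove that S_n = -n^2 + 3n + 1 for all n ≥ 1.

Base case: S_1 = 3, and -1^2 + 3·1 + 1 = 3.
Assume S_k = -k^2 + 3k + 1.
Then S_{k+1} = S_k + (-2k + 2) = (-k^2 + 3k + 1) + (-2k + 2) = -k^2 + k + 3,
and -(k+1)^2 + 3·(k+1) + 1 = -k^2 + k + 3.
This completes the inductive step, so S_n = -n^2 + 3n + 1 for all n ≥ 1.

S_n = -n^2 + 3n + 1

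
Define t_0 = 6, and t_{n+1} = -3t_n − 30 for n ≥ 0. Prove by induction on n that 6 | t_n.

Base case: t_0 = 6 = 6·1, so 6 | t_0.
Assume 6 | t_m, so t_m = 6s for some integer s.
Then t_{m+1} = -3t_m − 30 = -3·(6s) − 30 = 6(-3s − 5), so 6 | t_{m+1}.
Hence 6 | t_n for every n ≥ 0, by induction.

6 | t_n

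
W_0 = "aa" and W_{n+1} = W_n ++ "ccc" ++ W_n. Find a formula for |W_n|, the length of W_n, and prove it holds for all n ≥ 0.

Claim: |W_n| = 5·2^n − 3.

Base case: |W_0| = 2, and 5·2^0 − 3 = 2.
Assume |W_r| = 5·2^r − 3.
Then |W_{r+1}| = |W_r| + 3 + |W_r| = 2|W_r| + 3 = 2(5·2^r − 3) + 3 = 5·2^{r+1} − 6 + 3 = 5·2^{r+1} − 3.
Hence |W_n| = 5·2^n − 3 for every n ≥ 0, by induction.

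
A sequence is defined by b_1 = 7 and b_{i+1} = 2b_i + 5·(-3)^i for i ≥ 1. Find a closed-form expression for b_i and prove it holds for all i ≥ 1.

Claim: b_i = 2·2^i − (-3)^i.

Base case: b_1 = 7, and 2·2^1 − (-3)^1 = 4 + 3 = 7.
Assume b_m = 2·2^m − (-3)^m for some m ≥ 1.
Then b_{m+1} = 2b_m + 5·(-3)^m = 2·(2·2^m − (-3)^m) + 5·(-3)^m = 2·2^{m+1} − 2·(-3)^m + 5·(-3)^m = 2·2^{m+1} + 3·(-3)^m = 2·2^{m+1} − (-3)^{m+1}.
This completes the inductive step, so b_i = 2·2^i − (-3)^i for all i ≥ 1.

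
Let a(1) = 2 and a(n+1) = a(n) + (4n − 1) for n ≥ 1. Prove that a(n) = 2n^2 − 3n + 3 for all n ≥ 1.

Base case: a(1) = 2, and 2·1^2 − 3·1 + 3 = 2.
Assume a(r) = 2r^2 − 3r + 3.
Then a(r+1) = a(r) + (4r − 1) = (2r^2 − 3r + 3) + (4r − 1) = 2r^2 + r + 2,
and 2·(r+1)^2 − 3·(r+1) + 3 = 2r^2 + r + 2.
By induction, a(n) = 2n^2 − 3n + 3 for all n ≥ 1.

a(n) = 2n^2 − 3n + 3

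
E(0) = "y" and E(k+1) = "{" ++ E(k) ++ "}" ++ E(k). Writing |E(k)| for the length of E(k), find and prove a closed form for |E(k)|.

Claim: |E(k)| = 3·2^k − 2.

Base case: |E(0)| = 1, and 3·2^0 − 2 = 1.
Assume |E(j)| = 3·2^j − 2.
Then |E(j+1)| = 1 + |E(j)| + 1 + |E(j)| = 2|E(j)| + 2 = 2(3·2^j − 2) + 2 = 3·2^{j+1} − 4 + 2 = 3·2^{j+1} − 2.
So the formula holds for j+1, and by induction |E(k)| = 3·2^k − 2 for all k ≥ 0.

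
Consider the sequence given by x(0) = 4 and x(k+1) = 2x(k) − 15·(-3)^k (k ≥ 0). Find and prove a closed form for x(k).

Claim: x(k) = 2^k + 3·(-3)^k.

Base case: x(0) = 4, and 2^0 + 3·(-3)^0 = 1 + 3 = 4.
Assume x(j) = 2^j + 3·(-3)^j for some j ≥ 0.
Then x(j+1) = 2x(j) − 15·(-3)^j = 2·(2^j + 3·(-3)^j) − 15·(-3)^j = 2^{j+1} + 6·(-3)^j − 15·(-3)^j = 2^{j+1} − 9·(-3)^j = 2^{j+1} + 3·(-3)^{j+1}.
So the formula holds for j+1, and by induction x(k) = 2^k + 3·(-3)^k for all k ≥ 0.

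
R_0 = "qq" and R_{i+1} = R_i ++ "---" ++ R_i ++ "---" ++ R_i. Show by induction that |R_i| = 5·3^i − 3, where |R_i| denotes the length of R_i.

Base case: |R_0| = 2, and 5·3^0 − 3 = 2.
Assume |R_k| = 5·3^k − 3.
Then |R_{k+1}| = 3|R_k| + 6 = 3(5·3^k − 3) + 6 = 5·3^{k+1} − 9 + 6 = 5·3^{k+1} − 3.
This completes the inductive step, so |R_i| = 5·3^i − 3 for all i ≥ 0.

|R_i| = 5·3^i − 3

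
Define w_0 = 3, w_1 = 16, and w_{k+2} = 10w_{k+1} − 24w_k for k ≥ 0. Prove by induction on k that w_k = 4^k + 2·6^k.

Base cases: w_0 = 3 and 4^0 + 2·6^0 = 3; w_1 = 16 and 4^1 + 2·6^1 = 16.
Assume w_j = 4^j + 2·6^j for all 0 ≤ j ≤ r, where r ≥ 1.
Then w_{r+1} = 10w_r − 24w_{r−1} = 10·(4^r + 2·6^r) − 24·(4^{r−1} + 2·6^{r−1}) = (10·4 − 24)4^{r−1} + 2·(10·6 − 24)6^{r−1} = 16·4^{r−1} + 72·6^{r−1} = 4^{r+1} + 2·6^{r+1}.
So the formula holds for r+1, and by strong induction w_k = 4^k + 2·6^k for all k ≥ 0.

w_k = 4^k + 2·6^k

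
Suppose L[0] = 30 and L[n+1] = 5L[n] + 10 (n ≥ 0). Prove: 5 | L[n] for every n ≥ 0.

Base case: L[0] = 30 = 5·6, so 5 | L[0].
Assume 5 | L[j], so L[j] = 5t for some integer t.
Then L[j+1] = 5L[j] + 10 = 5·(5t) + 10 = 5(5t + 2), so 5 | L[j+1].
Hence 5 | L[n] for every n ≥ 0, by induction.

5 | L[n]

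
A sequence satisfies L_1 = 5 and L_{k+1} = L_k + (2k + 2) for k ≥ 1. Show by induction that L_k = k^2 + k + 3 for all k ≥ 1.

Base case: L_1 = 5, and 1^2 + 1 + 3 = 5.
Assume L_r = r^2 + r + 3.
Then L_{r+1} = L_r + (2r + 2) = (r^2 + r + 3) + (2r + 2) = r^2 + 3r + 5,
and (r+1)^2 + (r+1) + 3 = r^2 + 3r + 5.
This completes the inductive step, so L_k = k^2 + k + 3 for all k ≥ 1.

L_k = k^2 + k + 3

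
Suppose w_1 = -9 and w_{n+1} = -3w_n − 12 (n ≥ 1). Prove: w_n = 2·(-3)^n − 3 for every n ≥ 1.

Base case: w_1 = -9, and 2·(-3)^1 − 3 = -6 − 3 = -9.
Assume w_k = 2·(-3)^k − 3 for some k ≥ 1.
Then w_{k+1} = -3w_k − 12 = -3·(2·(-3)^k − 3) − 12 = -6·(-3)^k + 9 − 12 = 2·(-3)^{k+1} − 3.
By induction, w_n = 2·(-3)^n − 3 for all n ≥ 1.

w_n = 2·(-3)^n − 3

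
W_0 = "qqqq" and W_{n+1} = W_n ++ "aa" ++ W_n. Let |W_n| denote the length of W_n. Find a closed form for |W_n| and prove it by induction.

Claim: |W_n| = 6·2^n − 2.

Base case: |W_0| = 4, and 6·2^0 − 2 = 4.
Assume |W_j| = 6·2^j − 2.
Then |W_{j+1}| = |W_j| + 2 + |W_j| = 2|W_j| + 2 = 2(6·2^j − 2) + 2 = 6·2^{j+1} − 4 + 2 = 6·2^{j+1} − 2.
This completes the inductive step, so |W_n| = 6·2^n − 2 for all n ≥ 0.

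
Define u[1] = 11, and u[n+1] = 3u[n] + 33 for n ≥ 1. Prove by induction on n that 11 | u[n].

Base case: u[1] = 11 = 11·1, so 11 | u[1].
Assume 11 | u[j], so u[j] = 11t for some integer t.
Then u[j+1] = 3u[j] + 33 = 3·(11t) + 33 = 11(3t + 3), so 11 | u[j+1].
Hence 11 | u[n] for every n ≥ 1, by induction.

11 | u[n]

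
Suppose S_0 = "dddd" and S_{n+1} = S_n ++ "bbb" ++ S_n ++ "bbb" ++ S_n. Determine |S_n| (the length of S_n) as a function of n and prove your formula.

Claim: |S_n| = 7·3^n − 3.

Base case: |S_0| = 4, and 7·3^0 − 3 = 4.
Assume |S_k| = 7·3^k − 3.
Then |S_{k+1}| = 3|S_k| + 6 = 3(7·3^k − 3) + 6 = 7·3^{k+1} − 9 + 6 = 7·3^{k+1} − 3.
This completes the inductive step, so |S_n| = 7·3^n − 3 for all n ≥ 0.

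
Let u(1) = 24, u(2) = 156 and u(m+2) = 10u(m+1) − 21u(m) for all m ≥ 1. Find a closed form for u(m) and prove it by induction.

Claim: u(m) = 3·7^m + 3^m.

Base cases: u(1) = 24 and 3·7^1 + 3^1 = 24; u(2) = 156 and 3·7^2 + 3^2 = 156.
Assume u(j) = 3·7^j + 3^j for all 1 ≤ j ≤ r, where r ≥ 2.
Then u(r+1) = 10u(r) − 21u(r−1) = 10·(3·7^r + 3^r) − 21·(3·7^{r−1} + 3^{r−1}) = 3·(10·7 − 21)7^{r−1} + (10·3 − 21)3^{r−1} = 147·7^{r−1} + 9·3^{r−1} = 3·7^{r+1} + 3^{r+1}.
This completes the inductive step, so u(m) = 3·7^m + 3^m for all m ≥ 1.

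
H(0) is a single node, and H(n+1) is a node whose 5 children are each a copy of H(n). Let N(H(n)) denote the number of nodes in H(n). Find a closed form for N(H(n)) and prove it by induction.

Claim: N(H(n)) = (5^{n+1} − 1)/4.

Base case: N(H(0)) = 1, and (5^{0+1} − 1)/4 = 1.
Assume N(H(k)) = (5^{k+1} − 1)/4.
Then N(H(k+1)) = 1 + 5N(H(k)) = 1 + 5·(5^{k+1} − 1)/4 = 1 + (5^{k+2} − 5)/4 = (4 + 5^{k+2} − 5)/4 = (5^{k+2} − 1)/4.
So the formula holds for k+1, and by induction N(H(n)) = (5^{n+1} − 1)/4 for all n ≥ 0.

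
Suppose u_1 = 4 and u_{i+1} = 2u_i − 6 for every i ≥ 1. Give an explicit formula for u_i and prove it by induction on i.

Claim: u_i = -2^i + 6.

Base case: u_1 = 4, and -2^1 + 6 = -2 + 6 = 4.
Assume u_k = -2^k + 6 for some k ≥ 1.
Then u_{k+1} = 2u_k − 6 = 2·(-2^k + 6) − 6 = -2^{k+1} + 12 − 6 = -2^{k+1} + 6.
By induction, u_i = -2^i + 6 for all i ≥ 1.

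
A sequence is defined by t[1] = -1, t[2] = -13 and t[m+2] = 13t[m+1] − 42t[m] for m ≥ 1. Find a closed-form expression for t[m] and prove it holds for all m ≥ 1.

Claim: t[m] = -7^m + 6^m.

Base cases: t[1] = -1 and -7^1 + 6^1 = -1; t[2] = -13 and -7^2 + 6^2 = -13.
Assume t[i] = -7^i + 6^i for all 1 ≤ i ≤ j, where j ≥ 2.
Then t[j+1] = 13t[j] − 42t[j−1] = 13·(-7^j + 6^j) − 42·(-7^{j−1} + 6^{j−1}) = -(13·7 − 42)7^{j−1} + (13·6 − 42)6^{j−1} = -49·7^{j−1} + 36·6^{j−1} = -7^{j+1} + 6^{j+1}.
So the formula holds for j+1, and by strong induction t[m] = -7^m + 6^m for all m ≥ 1.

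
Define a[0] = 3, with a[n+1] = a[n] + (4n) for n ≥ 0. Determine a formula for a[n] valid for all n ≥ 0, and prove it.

Claim: a[n] = 2n^2 − 2n + 3.

Base case: a[0] = 3, and 2·0^2 − 2·0 + 3 = 3.
Assume a[k] = 2k^2 − 2k + 3.
Then a[k+1] = a[k] + (4k) = (2k^2 − 2k + 3) + (4k) = 2k^2 + 2k + 3,
and 2·(k+1)^2 − 2·(k+1) + 3 = 2k^2 + 2k + 3.
By induction, a[n] = 2n^2 − 2n + 3 for all n ≥ 0.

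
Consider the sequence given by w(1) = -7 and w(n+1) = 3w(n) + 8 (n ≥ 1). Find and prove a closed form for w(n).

Claim: w(n) = -3^n − 4.

Base case: w(1) = -7, and -3^1 − 4 = -3 − 4 = -7.
Assume w(m) = -3^m − 4 for some m ≥ 1.
Then w(m+1) = 3w(m) + 8 = 3·(-3^m − 4) + 8 = -3^{m+1} − 12 + 8 = -3^{m+1} − 4.
Hence w(n) = -3^n − 4 for every n ≥ 1, by induction.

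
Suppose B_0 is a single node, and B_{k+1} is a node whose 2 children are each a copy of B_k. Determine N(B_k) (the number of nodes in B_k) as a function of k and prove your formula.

Claim: N(B_k) = 2^{k+1} − 1.

Base case: N(B_0) = 1, and 2^{0+1} − 1 = 1.
Assume N(B_r) = 2^{r+1} − 1.
Then N(B_{r+1}) = 1 + 2N(B_r) = 1 + 2(2^{r+1} − 1) = 2^{r+2} − 2 + 1 = 2^{r+2} − 1.
So the formula holds for r+1, and by induction N(B_k) = 2^{k+1} − 1 for all k ≥ 0.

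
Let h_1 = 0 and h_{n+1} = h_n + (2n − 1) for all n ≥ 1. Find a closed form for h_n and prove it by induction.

Claim: h_n = n^2 − 2n + 1.

Base case: h_1 = 0, and 1^2 − 2·1 + 1 = 0.
Assume h_m = m^2 − 2m + 1.
Then h_{m+1} = h_m + (2m − 1) = (m^2 − 2m + 1) + (2m − 1) = m^2,
and (m+1)^2 − 2·(m+1) + 1 = m^2.
This completes the inductive step, so h_n = n^2 − 2n + 1 for all n ≥ 1.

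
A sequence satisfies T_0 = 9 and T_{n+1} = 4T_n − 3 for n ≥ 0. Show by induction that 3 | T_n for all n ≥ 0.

Base case: T_0 = 9 = 3·3, so 3 | T_0.
Assume 3 | T_k, so T_k = 3t for some integer t.
Then T_{k+1} = 4T_k − 3 = 4·(3t) − 3 = 3(4t − 1), so 3 | T_{k+1}.
So the property holds for k+1, and by induction 3 | T_n for all n ≥ 0.

3 | T_n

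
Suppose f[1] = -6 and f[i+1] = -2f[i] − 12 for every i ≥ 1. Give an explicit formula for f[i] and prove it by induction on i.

Claim: f[i] = (-2)^i − 4.

Base case: f[1] = -6, and (-2)^1 − 4 = -2 − 4 = -6.
Assume f[r] = (-2)^r − 4 for some r ≥ 1.
Then f[r+1] = -2f[r] − 12 = -2·((-2)^r − 4) − 12 = -2·(-2)^r + 8 − 12 = (-2)^{r+1} − 4.
Hence f[i] = (-2)^i − 4 for every i ≥ 1, by induction.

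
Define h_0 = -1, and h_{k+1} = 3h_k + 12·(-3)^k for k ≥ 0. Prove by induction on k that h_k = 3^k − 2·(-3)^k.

Base case: h_0 = -1, and 3^0 − 2·(-3)^0 = 1 − 2 = -1.
Assume h_m = 3^m − 2·(-3)^m for some m ≥ 0.
Then h_{m+1} = 3h_m + 12·(-3)^m = 3·(3^m − 2·(-3)^m) + 12·(-3)^m = 3^{m+1} − 6·(-3)^m + 12·(-3)^m = 3^{m+1} + 6·(-3)^m = 3^{m+1} − 2·(-3)^{m+1}.
Hence h_k = 3^k − 2·(-3)^k for every k ≥ 0, by induction.

h_k = 3^k − 2·(-3)^k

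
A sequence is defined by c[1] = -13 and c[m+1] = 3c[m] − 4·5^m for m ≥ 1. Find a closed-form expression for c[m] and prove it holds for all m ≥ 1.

Claim: c[m] = -3^m − 2·5^m.

Base case: c[1] = -13, and -3^1 − 2·5^1 = -3 − 10 = -13.
Assume c[k] = -3^k − 2·5^k for some k ≥ 1.
Then c[k+1] = 3c[k] − 4·5^k = 3·(-3^k − 2·5^k) − 4·5^k = -3^{k+1} − 6·5^k − 4·5^k = -3^{k+1} − 10·5^k = -3^{k+1} − 2·5^{k+1}.
So the formula holds for k+1, and by induction c[m] = -3^m − 2·5^m for all m ≥ 1.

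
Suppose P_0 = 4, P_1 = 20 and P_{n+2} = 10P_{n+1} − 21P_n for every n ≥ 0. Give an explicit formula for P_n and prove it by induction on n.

Claim: P_n = 2·7^n + 2·3^n.

Base cases: P_0 = 4 and 2·7^0 + 2·3^0 = 4; P_1 = 20 and 2·7^1 + 2·3^1 = 20.
Assume P_j = 2·7^j + 2·3^j for all 0 ≤ j ≤ r, where r ≥ 1.
Then P_{r+1} = 10P_r − 21P_{r−1} = 10·(2·7^r + 2·3^r) − 21·(2·7^{r−1} + 2·3^{r−1}) = 2·(10·7 − 21)7^{r−1} + 2·(10·3 − 21)3^{r−1} = 98·7^{r−1} + 18·3^{r−1} = 2·7^{r+1} + 2·3^{r+1}.
This completes the inductive step, so P_n = 2·7^n + 2·3^n for all n ≥ 0.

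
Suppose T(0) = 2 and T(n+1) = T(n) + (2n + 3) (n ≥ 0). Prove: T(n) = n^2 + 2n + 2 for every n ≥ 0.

Base case: T(0) = 2, and 0^2 + 2·0 + 2 = 2.
Assume T(m) = m^2 + 2m + 2.
Then T(m+1) = T(m) + (2m + 3) = (m^2 + 2m + 2) + (2m + 3) = m^2 + 4m + 5,
and (m+1)^2 + 2·(m+1) + 2 = m^2 + 4m + 5.
Hence T(n) = n^2 + 2n + 2 for every n ≥ 0, by induction.

T(n) = n^2 + 2n + 2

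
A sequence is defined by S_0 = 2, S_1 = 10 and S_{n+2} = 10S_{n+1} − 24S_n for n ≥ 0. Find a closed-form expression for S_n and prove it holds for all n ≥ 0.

Claim: S_n = 4^n + 6^n.

Base cases: S_0 = 2 and 4^0 + 6^0 = 2; S_1 = 10 and 4^1 + 6^1 = 10.
Assume S_j = 4^j + 6^j for all 0 ≤ j ≤ m, where m ≥ 1.
Then S_{m+1} = 10S_m − 24S_{m−1} = 10·(4^m + 6^m) − 24·(4^{m−1} + 6^{m−1}) = (10·4 − 24)4^{m−1} + (10·6 − 24)6^{m−1} = 16·4^{m−1} + 36·6^{m−1} = 4^{m+1} + 6^{m+1}.
By strong induction, S_n = 4^n + 6^n for all n ≥ 0.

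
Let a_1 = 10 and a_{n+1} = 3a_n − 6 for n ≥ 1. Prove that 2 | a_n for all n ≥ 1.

Base case: a_1 = 10 = 2·5, so 2 | a_1.
Assume 2 | a_k, so a_k = 2t for some integer t.
Then a_{k+1} = 3a_k − 6 = 3·(2t) − 6 = 2(3t − 3), so 2 | a_{k+1}.
This completes the inductive step, so 2 | a_n for all n ≥ 1.

2 | a_n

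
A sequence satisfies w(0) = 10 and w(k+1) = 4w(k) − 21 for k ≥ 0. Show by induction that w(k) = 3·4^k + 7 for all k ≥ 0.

Base case: w(0) = 10, and 3·4^0 + 7 = 3 + 7 = 10.
Assume w(r) = 3·4^r + 7 for some r ≥ 0.
Then w(r+1) = 4w(r) − 21 = 4·(3·4^r + 7) − 21 = 12·4^r + 28 − 21 = 3·4^{r+1} + 7.
By induction, w(k) = 3·4^k + 7 for all k ≥ 0.

w(k) = 3·4^k + 7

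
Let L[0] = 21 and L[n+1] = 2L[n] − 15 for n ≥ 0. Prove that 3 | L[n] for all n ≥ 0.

Base case: L[0] = 21 = 3·7, so 3 | L[0].
Assume 3 | L[m], so L[m] = 3t for some integer t.
Then L[m+1] = 2L[m] − 15 = 2·(3t) − 15 = 3(2t − 5), so 3 | L[m+1].
This completes the inductive step, so 3 | L[n] for all n ≥ 0.

3 | L[n]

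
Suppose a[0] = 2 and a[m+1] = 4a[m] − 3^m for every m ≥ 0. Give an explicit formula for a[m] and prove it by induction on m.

Claim: a[m] = 4^m + 3^m.

Base case: a[0] = 2, and 4^0 + 3^0 = 1 + 1 = 2.
Assume a[j] = 4^j + 3^j for some j ≥ 0.
Then a[j+1] = 4a[j] − 3^j = 4·(4^j + 3^j) − 3^j = 4^{j+1} + 4·3^j − 3^j = 4^{j+1} + 3·3^j = 4^{j+1} + 3^{j+1}.
So the formula holds for j+1, and by induction a[m] = 4^m + 3^m for all m ≥ 0.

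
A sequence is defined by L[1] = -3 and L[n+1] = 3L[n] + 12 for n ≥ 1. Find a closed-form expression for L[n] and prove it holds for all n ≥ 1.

Claim: L[n] = 3^n − 6.

Base case: L[1] = -3, and 3^1 − 6 = 3 − 6 = -3.
Assume L[m] = 3^m − 6 for some m ≥ 1.
Then L[m+1] = 3L[m] + 12 = 3·(3^m − 6) + 12 = 3^{m+1} − 18 + 12 = 3^{m+1} − 6.
This completes the inductive step, so L[n] = 3^n − 6 for all n ≥ 1.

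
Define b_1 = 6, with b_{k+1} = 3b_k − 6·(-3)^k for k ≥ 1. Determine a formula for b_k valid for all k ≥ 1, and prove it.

Claim: b_k = 3·3^k + (-3)^k.

Base case: b_1 = 6, and 3·3^1 + (-3)^1 = 9 − 3 = 6.
Assume b_j = 3·3^j + (-3)^j for some j ≥ 1.
Then b_{j+1} = 3b_j − 6·(-3)^j = 3·(3·3^j + (-3)^j) − 6·(-3)^j = 3·3^{j+1} + 3·(-3)^j − 6·(-3)^j = 3·3^{j+1} − 3·(-3)^j = 3·3^{j+1} + (-3)^{j+1}.
This completes the inductive step, so b_k = 3·3^k + (-3)^k for all k ≥ 1.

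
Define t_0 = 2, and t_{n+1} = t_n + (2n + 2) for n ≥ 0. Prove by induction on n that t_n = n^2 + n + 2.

Base case: t_0 = 2, and 0^2 + 0 + 2 = 2.
Assume t_k = k^2 + k + 2.
Then t_{k+1} = t_k + (2k + 2) = (k^2 + k + 2) + (2k + 2) = k^2 + 3k + 4,
and (k+1)^2 + (k+1) + 2 = k^2 + 3k + 4.
By induction, t_n = n^2 + n + 2 for all n ≥ 0.

t_n = n^2 + n + 2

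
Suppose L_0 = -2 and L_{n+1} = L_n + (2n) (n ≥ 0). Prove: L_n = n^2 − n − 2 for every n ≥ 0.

Base case: L_0 = -2, and 0^2 − 0 − 2 = -2.
Assume L_j = j^2 − j − 2.
Then L_{j+1} = L_j + (2j) = (j^2 − j − 2) + (2j) = j^2 + j − 2,
and (j+1)^2 − (j+1) − 2 = j^2 + j − 2.
By induction, L_n = n^2 − n − 2 for all n ≥ 0.

L_n = n^2 − n − 2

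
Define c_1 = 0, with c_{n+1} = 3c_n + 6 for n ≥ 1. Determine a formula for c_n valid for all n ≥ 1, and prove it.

Claim: c_n = 3^n − 3.

Base case: c_1 = 0, and 3^1 − 3 = 3 − 3 = 0.
Assume c_r = 3^r − 3 for some r ≥ 1.
Then c_{r+1} = 3c_r + 6 = 3·(3^r − 3) + 6 = 3^{r+1} − 9 + 6 = 3^{r+1} − 3.
This completes the inductive step, so c_n = 3^n − 3 for all n ≥ 1.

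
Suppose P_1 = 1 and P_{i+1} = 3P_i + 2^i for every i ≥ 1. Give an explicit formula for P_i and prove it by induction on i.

Claim: P_i = 3^i − 2^i.

Base case: P_1 = 1, and 3^1 − 2^1 = 3 − 2 = 1.
Assume P_r = 3^r − 2^r for some r ≥ 1.
Then P_{r+1} = 3P_r + 2^r = 3·(3^r − 2^r) + 2^r = 3^{r+1} − 3·2^r + 2^r = 3^{r+1} − 2·2^r = 3^{r+1} − 2^{r+1}.
Hence P_i = 3^i − 2^i for every i ≥ 1, by induction.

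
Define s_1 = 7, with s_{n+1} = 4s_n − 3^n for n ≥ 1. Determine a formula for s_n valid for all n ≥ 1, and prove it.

Claim: s_n = 4^n + 3^n.

Base case: s_1 = 7, and 4^1 + 3^1 = 4 + 3 = 7.
Assume s_m = 4^m + 3^m for some m ≥ 1.
Then s_{m+1} = 4s_m − 3^m = 4·(4^m + 3^m) − 3^m = 4^{m+1} + 4·3^m − 3^m = 4^{m+1} + 3·3^m = 4^{m+1} + 3^{m+1}.
This completes the inductive step, so s_n = 4^n + 3^n for all n ≥ 1.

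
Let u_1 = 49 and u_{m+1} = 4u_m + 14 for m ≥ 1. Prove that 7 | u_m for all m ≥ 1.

Base case: u_1 = 49 = 7·7, so 7 | u_1.
Assume 7 | u_k, so u_k = 7t for some integer t.
Then u_{k+1} = 4u_k + 14 = 4·(7t) + 14 = 7(4t + 2), so 7 | u_{k+1}.
Hence 7 | u_m for every m ≥ 1, by induction.

7 | u_m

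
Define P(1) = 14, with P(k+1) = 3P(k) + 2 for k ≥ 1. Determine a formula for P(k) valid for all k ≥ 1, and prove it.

Claim: P(k) = 5·3^k − 1.

Base case: P(1) = 14, and 5·3^1 − 1 = 15 − 1 = 14.
Assume P(r) = 5·3^r − 1 for some r ≥ 1.
Then P(r+1) = 3P(r) + 2 = 3·(5·3^r − 1) + 2 = 15·3^r − 3 + 2 = 5·3^{r+1} − 1.
So the formula holds for r+1, and by induction P(k) = 5·3^k − 1 for all k ≥ 1.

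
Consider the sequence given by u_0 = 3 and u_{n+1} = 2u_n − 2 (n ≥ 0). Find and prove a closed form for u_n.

Claim: u_n = 2^n + 2.

Base case: u_0 = 3, and 2^0 + 2 = 1 + 2 = 3.
Assume u_m = 2^m + 2 for some m ≥ 0.
Then u_{m+1} = 2u_m − 2 = 2·(2^m + 2) − 2 = 2^{m+1} + 4 − 2 = 2^{m+1} + 2.
So the formula holds for m+1, and by induction u_n = 2^n + 2 for all n ≥ 0.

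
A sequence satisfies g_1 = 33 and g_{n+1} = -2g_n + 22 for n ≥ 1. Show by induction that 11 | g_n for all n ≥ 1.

Base case: g_1 = 33 = 11·3, so 11 | g_1.
Assume 11 | g_j, so g_j = 11t for some integer t.
Then g_{j+1} = -2g_j + 22 = -2·(11t) + 22 = 11(-2t + 2), so 11 | g_{j+1}.
By induction, 11 | g_n for all n ≥ 1.

11 | g_n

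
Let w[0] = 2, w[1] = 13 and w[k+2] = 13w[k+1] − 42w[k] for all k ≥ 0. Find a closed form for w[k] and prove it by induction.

Claim: w[k] = 6^k + 7^k.

Base cases: w[0] = 2 and 6^0 + 7^0 = 2; w[1] = 13 and 6^1 + 7^1 = 13.
Assume w[j] = 6^j + 7^j for all 0 ≤ j ≤ r, where r ≥ 1.
Then w[r+1] = 13w[r] − 42w[r−1] = 13·(6^r + 7^r) − 42·(6^{r−1} + 7^{r−1}) = (13·6 − 42)6^{r−1} + (13·7 − 42)7^{r−1} = 36·6^{r−1} + 49·7^{r−1} = 6^{r+1} + 7^{r+1}.
This completes the inductive step, so w[k] = 6^k + 7^k for all k ≥ 0.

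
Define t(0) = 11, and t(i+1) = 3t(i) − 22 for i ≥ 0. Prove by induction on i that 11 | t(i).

Base case: t(0) = 11 = 11·1, so 11 | t(0).
Assume 11 | t(j), so t(j) = 11s for some integer s.
Then t(j+1) = 3t(j) − 22 = 3·(11s) − 22 = 11(3s − 2), so 11 | t(j+1).
Hence 11 | t(i) for every i ≥ 0, by induction.

11 | t(i)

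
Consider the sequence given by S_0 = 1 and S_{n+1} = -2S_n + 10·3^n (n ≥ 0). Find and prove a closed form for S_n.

Claim: S_n = -(-2)^n + 2·3^n.

Base case: S_0 = 1, and -(-2)^0 + 2·3^0 = -1 + 2 = 1.
Assume S_m = -(-2)^m + 2·3^m for some m ≥ 0.
Then S_{m+1} = -2S_m + 10·3^m = -2·(-(-2)^m + 2·3^m) + 10·3^m = -(-2)^{m+1} − 4·3^m + 10·3^m = -(-2)^{m+1} + 6·3^m = -(-2)^{m+1} + 2·3^{m+1}.
By induction, S_n = -(-2)^n + 2·3^n for all n ≥ 0.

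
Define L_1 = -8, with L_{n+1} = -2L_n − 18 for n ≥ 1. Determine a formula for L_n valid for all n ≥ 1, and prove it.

Claim: L_n = (-2)^n − 6.

Base case: L_1 = -8, and (-2)^1 − 6 = -2 − 6 = -8.
Assume L_k = (-2)^k − 6 for some k ≥ 1.
Then L_{k+1} = -2L_k − 18 = -2·((-2)^k − 6) − 18 = -2·(-2)^k + 12 − 18 = (-2)^{k+1} − 6.
Hence L_n = (-2)^n − 6 for every n ≥ 1, by induction.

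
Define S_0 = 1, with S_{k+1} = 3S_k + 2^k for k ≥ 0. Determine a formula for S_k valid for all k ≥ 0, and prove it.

Claim: S_k = 2·3^k − 2^k.

Base case: S_0 = 1, and 2·3^0 − 2^0 = 2 − 1 = 1.
Assume S_j = 2·3^j − 2^j for some j ≥ 0.
Then S_{j+1} = 3S_j + 2^j = 3·(2·3^j − 2^j) + 2^j = 2·3^{j+1} − 3·2^j + 2^j = 2·3^{j+1} − 2·2^j = 2·3^{j+1} − 2^{j+1}.
Hence S_k = 2·3^k − 2^k for every k ≥ 0, by induction.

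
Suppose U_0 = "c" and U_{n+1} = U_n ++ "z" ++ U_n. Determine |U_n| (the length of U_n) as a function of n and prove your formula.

Claim: |U_n| = 2^{n+1} − 1.

Base case: |U_0| = 1, and 2^{0+1} − 1 = 1.
Assume |U_m| = 2^{m+1} − 1.
Then |U_{m+1}| = |U_m| + 1 + |U_m| = 2|U_m| + 1 = 2(2^{m+1} − 1) + 1 = 2^{m+2} − 2 + 1 = 2^{m+2} − 1.
By induction, |U_n| = 2^{n+1} − 1 for all n ≥ 0.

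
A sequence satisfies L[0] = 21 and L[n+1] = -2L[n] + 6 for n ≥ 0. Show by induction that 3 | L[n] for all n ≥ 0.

Base case: L[0] = 21 = 3·7, so 3 | L[0].
Assume 3 | L[k], so L[k] = 3t for some integer t.
Then L[k+1] = -2L[k] + 6 = -2·(3t) + 6 = 3(-2t + 2), so 3 | L[k+1].
Hence 3 | L[n] for every n ≥ 0, by induction.

3 | L[n]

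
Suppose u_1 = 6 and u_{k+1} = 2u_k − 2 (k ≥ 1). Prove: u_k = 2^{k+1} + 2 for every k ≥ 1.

Base case: u_1 = 6, and 2^{1+1} + 2 = 4 + 2 = 6.
Assume u_j = 2^{j+1} + 2 for some j ≥ 1.
Then u_{j+1} = 2u_j − 2 = 2·(2^{j+1} + 2) − 2 = 2^{j+2} + 4 − 2 = 2^{j+2} + 2.
Hence u_k = 2^{k+1} + 2 for every k ≥ 1, by induction.

u_k = 2^{k+1} + 2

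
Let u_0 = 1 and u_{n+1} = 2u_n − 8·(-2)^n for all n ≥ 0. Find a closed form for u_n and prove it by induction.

Claim: u_n = -2^n + 2·(-2)^n.

Base case: u_0 = 1, and -2^0 + 2·(-2)^0 = -1 + 2 = 1.
Assume u_r = -2^r + 2·(-2)^r for some r ≥ 0.
Then u_{r+1} = 2u_r − 8·(-2)^r = 2·(-2^r + 2·(-2)^r) − 8·(-2)^r = -2^{r+1} + 4·(-2)^r − 8·(-2)^r = -2^{r+1} − 4·(-2)^r = -2^{r+1} + 2·(-2)^{r+1}.
Hence u_n = -2^n + 2·(-2)^n for every n ≥ 0, by induction.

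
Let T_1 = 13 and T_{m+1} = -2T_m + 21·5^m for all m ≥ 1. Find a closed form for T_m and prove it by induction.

Claim: T_m = (-2)^m + 3·5^m.

Base case: T_1 = 13, and (-2)^1 + 3·5^1 = -2 + 15 = 13.
Assume T_k = (-2)^k + 3·5^k for some k ≥ 1.
Then T_{k+1} = -2T_k + 21·5^k = -2·((-2)^k + 3·5^k) + 21·5^k = (-2)^{k+1} − 6·5^k + 21·5^k = (-2)^{k+1} + 15·5^k = (-2)^{k+1} + 3·5^{k+1}.
So the formula holds for k+1, and by induction T_m = (-2)^m + 3·5^m for all m ≥ 1.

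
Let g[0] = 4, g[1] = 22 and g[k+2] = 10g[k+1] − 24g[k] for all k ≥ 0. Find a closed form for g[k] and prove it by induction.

Claim: g[k] = 3·6^k + 4^k.

Base cases: g[0] = 4 and 3·6^0 + 4^0 = 4; g[1] = 22 and 3·6^1 + 4^1 = 22.
Assume g[j] = 3·6^j + 4^j for all 0 ≤ j ≤ r, where r ≥ 1.
Then g[r+1] = 10g[r] − 24g[r−1] = 10·(3·6^r + 4^r) − 24·(3·6^{r−1} + 4^{r−1}) = 3·(10·6 − 24)6^{r−1} + (10·4 − 24)4^{r−1} = 108·6^{r−1} + 16·4^{r−1} = 3·6^{r+1} + 4^{r+1}.
This completes the inductive step, so g[k] = 3·6^k + 4^k for all k ≥ 0.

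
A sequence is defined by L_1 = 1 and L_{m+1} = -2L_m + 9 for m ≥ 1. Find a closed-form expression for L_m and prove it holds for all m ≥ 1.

Claim: L_m = (-2)^m + 3.

Base case: L_1 = 1, and (-2)^1 + 3 = -2 + 3 = 1.
Assume L_r = (-2)^r + 3 for some r ≥ 1.
Then L_{r+1} = -2L_r + 9 = -2·((-2)^r + 3) + 9 = -2·(-2)^r − 6 + 9 = (-2)^{r+1} + 3.
So the formula holds for r+1, and by induction L_m = (-2)^m + 3 for all m ≥ 1.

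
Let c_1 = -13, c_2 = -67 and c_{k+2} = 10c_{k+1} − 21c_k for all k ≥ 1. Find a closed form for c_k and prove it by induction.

Claim: c_k = -7^k − 2·3^k.

Base cases: c_1 = -13 and -7^1 − 2·3^1 = -13; c_2 = -67 and -7^2 − 2·3^2 = -67.
Assume c_j = -7^j − 2·3^j for all 1 ≤ j ≤ m, where m ≥ 2.
Then c_{m+1} = 10c_m − 21c_{m−1} = 10·(-7^m − 2·3^m) − 21·(-7^{m−1} − 2·3^{m−1}) = -(10·7 − 21)7^{m−1} − 2·(10·3 − 21)3^{m−1} = -49·7^{m−1} − 18·3^{m−1} = -7^{m+1} − 2·3^{m+1}.
Hence c_k = -7^k − 2·3^k for every k ≥ 1, by strong induction.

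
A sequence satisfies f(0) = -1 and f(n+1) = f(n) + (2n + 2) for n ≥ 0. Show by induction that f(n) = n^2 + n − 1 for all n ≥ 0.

Base case: f(0) = -1, and 0^2 + 0 − 1 = -1.
Assume f(j) = j^2 + j − 1.
Then f(j+1) = f(j) + (2j + 2) = (j^2 + j − 1) + (2j + 2) = j^2 + 3j + 1,
and (j+1)^2 + (j+1) − 1 = j^2 + 3j + 1.
Hence f(n) = n^2 + n − 1 for every n ≥ 0, by induction.

f(n) = n^2 + n − 1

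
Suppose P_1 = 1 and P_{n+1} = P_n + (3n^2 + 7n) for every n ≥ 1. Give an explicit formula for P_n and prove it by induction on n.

Claim: P_n = n^3 + 2n^2 − 3n + 1.

Base case: P_1 = 1, and 1^3 + 2·1^2 − 3·1 + 1 = 1.
Assume P_m = m^3 + 2m^2 − 3m + 1.
Then P_{m+1} = P_m + (3m^2 + 7m) = (m^3 + 2m^2 − 3m + 1) + (3m^2 + 7m) = m^3 + 5m^2 + 4m + 1,
and (m+1)^3 + 2·(m+1)^2 − 3·(m+1) + 1 = m^3 + 5m^2 + 4m + 1.
This completes the inductive step, so P_n = n^3 + 2n^2 − 3n + 1 for all n ≥ 1.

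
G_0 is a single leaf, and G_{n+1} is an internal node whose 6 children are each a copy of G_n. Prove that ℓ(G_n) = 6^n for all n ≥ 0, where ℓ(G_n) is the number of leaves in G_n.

Base case: ℓ(G_0) = 1, and 6^0 = 1.
Assume ℓ(G_j) = 6^j.
Then ℓ(G_{j+1}) = 6·ℓ(G_j) = 6·6^j = 6^{j+1}.
By induction, ℓ(G_n) = 6^n for all n ≥ 0.

ℓ(G_n) = 6^n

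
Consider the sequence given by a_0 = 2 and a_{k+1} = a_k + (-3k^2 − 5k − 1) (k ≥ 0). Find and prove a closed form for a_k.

Claim: a_k = -k^3 − k^2 + k + 2.

Base case: a_0 = 2, and -0^3 − 0^2 + 0 + 2 = 2.
Assume a_m = -m^3 − m^2 + m + 2.
Then a_{m+1} = a_m + (-3m^2 − 5m − 1) = (-m^3 − m^2 + m + 2) + (-3m^2 − 5m − 1) = -m^3 − 4m^2 − 4m + 1,
and -(m+1)^3 − (m+1)^2 + (m+1) + 2 = -m^3 − 4m^2 − 4m + 1.
By induction, a_k = -k^3 − k^2 + k + 2 for all k ≥ 0.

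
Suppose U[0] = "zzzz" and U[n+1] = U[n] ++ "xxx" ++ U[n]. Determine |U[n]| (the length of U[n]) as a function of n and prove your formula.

Claim: |U[n]| = 7·2^n − 3.

Base case: |U[0]| = 4, and 7·2^0 − 3 = 4.
Assume |U[k]| = 7·2^k − 3.
Then |U[k+1]| = |U[k]| + 3 + |U[k]| = 2|U[k]| + 3 = 2(7·2^k − 3) + 3 = 7·2^{k+1} − 6 + 3 = 7·2^{k+1} − 3.
So the formula holds for k+1, and by induction |U[n]| = 7·2^n − 3 for all n ≥ 0.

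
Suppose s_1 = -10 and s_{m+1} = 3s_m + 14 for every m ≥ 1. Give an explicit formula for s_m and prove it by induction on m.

Claim: s_m = -3^m − 7.

Base case: s_1 = -10, and -3^1 − 7 = -3 − 7 = -10.
Assume s_r = -3^r − 7 for some r ≥ 1.
Then s_{r+1} = 3s_r + 14 = 3·(-3^r − 7) + 14 = -3^{r+1} − 21 + 14 = -3^{r+1} − 7.
Hence s_m = -3^m − 7 for every m ≥ 1, by induction.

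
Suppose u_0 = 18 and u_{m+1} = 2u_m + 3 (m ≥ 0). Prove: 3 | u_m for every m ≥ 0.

Base case: u_0 = 18 = 3·6, so 3 | u_0.
Assume 3 | u_j, so u_j = 3t for some integer t.
Then u_{j+1} = 2u_j + 3 = 2·(3t) + 3 = 3(2t + 1), so 3 | u_{j+1}.
This completes the inductive step, so 3 | u_m for all m ≥ 0.

3 | u_m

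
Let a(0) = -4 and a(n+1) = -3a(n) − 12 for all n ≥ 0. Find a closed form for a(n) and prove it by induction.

Claim: a(n) = -(-3)^n − 3.

Base case: a(0) = -4, and -(-3)^0 − 3 = -1 − 3 = -4.
Assume a(m) = -(-3)^m − 3 for some m ≥ 0.
Then a(m+1) = -3a(m) − 12 = -3·(-(-3)^m − 3) − 12 = 3·(-3)^m + 9 − 12 = -(-3)^{m+1} − 3.
Hence a(n) = -(-3)^n − 3 for every n ≥ 0, by induction.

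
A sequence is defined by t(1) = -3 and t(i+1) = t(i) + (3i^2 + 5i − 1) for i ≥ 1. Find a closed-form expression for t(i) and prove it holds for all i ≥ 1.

Claim: t(i) = i^3 + i^2 − 3i − 2.

Base case: t(1) = -3, and 1^3 + 1^2 − 3·1 − 2 = -3.
Assume t(j) = j^3 + j^2 − 3j − 2.
Then t(j+1) = t(j) + (3j^2 + 5j − 1) = (j^3 + j^2 − 3j − 2) + (3j^2 + 5j − 1) = j^3 + 4j^2 + 2j − 3,
and (j+1)^3 + (j+1)^2 − 3·(j+1) − 2 = j^3 + 4j^2 + 2j − 3.
Hence t(i) = i^3 + i^2 − 3i − 2 for every i ≥ 1, by induction.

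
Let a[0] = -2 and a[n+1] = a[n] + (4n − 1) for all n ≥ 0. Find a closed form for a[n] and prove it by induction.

Claim: a[n] = 2n^2 − 3n − 2.

Base case: a[0] = -2, and 2·0^2 − 3·0 − 2 = -2.
Assume a[j] = 2j^2 − 3j − 2.
Then a[j+1] = a[j] + (4j − 1) = (2j^2 − 3j − 2) + (4j − 1) = 2j^2 + j − 3,
and 2·(j+1)^2 − 3·(j+1) − 2 = 2j^2 + j − 3.
Hence a[n] = 2n^2 − 3n − 2 for every n ≥ 0, by induction.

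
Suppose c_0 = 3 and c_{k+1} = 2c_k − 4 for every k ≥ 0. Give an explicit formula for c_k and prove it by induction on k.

Claim: c_k = -2^k + 4.

Base case: c_0 = 3, and -2^0 + 4 = -1 + 4 = 3.
Assume c_m = -2^m + 4 for some m ≥ 0.
Then c_{m+1} = 2c_m − 4 = 2·(-2^m + 4) − 4 = -2^{m+1} + 8 − 4 = -2^{m+1} + 4.
This completes the inductive step, so c_k = -2^k + 4 for all k ≥ 0.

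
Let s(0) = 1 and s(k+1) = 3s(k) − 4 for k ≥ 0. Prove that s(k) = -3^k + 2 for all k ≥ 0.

Base case: s(0) = 1, and -3^0 + 2 = -1 + 2 = 1.
Assume s(m) = -3^m + 2 for some m ≥ 0.
Then s(m+1) = 3s(m) − 4 = 3·(-3^m + 2) − 4 = -3^{m+1} + 6 − 4 = -3^{m+1} + 2.
By induction, s(k) = -3^k + 2 for all k ≥ 0.

s(k) = -3^k + 2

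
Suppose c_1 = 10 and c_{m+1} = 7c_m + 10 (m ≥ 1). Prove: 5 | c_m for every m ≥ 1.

Base case: c_1 = 10 = 5·2, so 5 | c_1.
Assume 5 | c_j, so c_j = 5t for some integer t.
Then c_{j+1} = 7c_j + 10 = 7·(5t) + 10 = 5(7t + 2), so 5 | c_{j+1}.
So the property holds for j+1, and by induction 5 | c_m for all m ≥ 1.

5 | c_m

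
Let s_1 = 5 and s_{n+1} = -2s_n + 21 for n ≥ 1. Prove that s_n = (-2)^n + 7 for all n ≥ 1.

Base case: s_1 = 5, and (-2)^1 + 7 = -2 + 7 = 5.
Assume s_m = (-2)^m + 7 for some m ≥ 1.
Then s_{m+1} = -2s_m + 21 = -2·((-2)^m + 7) + 21 = -2·(-2)^m − 14 + 21 = (-2)^{m+1} + 7.
By induction, s_n = (-2)^n + 7 for all n ≥ 1.

s_n = (-2)^n + 7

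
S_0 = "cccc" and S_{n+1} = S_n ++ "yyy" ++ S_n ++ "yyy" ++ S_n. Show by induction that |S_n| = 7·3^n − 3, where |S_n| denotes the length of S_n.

Base case: |S_0| = 4, and 7·3^0 − 3 = 4.
Assume |S_r| = 7·3^r − 3.
Then |S_{r+1}| = 3|S_r| + 6 = 3(7·3^r − 3) + 6 = 7·3^{r+1} − 9 + 6 = 7·3^{r+1} − 3.
This completes the inductive step, so |S_n| = 7·3^n − 3 for all n ≥ 0.

|S_n| = 7·3^n − 3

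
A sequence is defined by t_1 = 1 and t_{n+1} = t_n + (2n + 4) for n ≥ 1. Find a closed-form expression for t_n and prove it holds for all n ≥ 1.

Claim: t_n = n^2 + 3n − 3.

Base case: t_1 = 1, and 1^2 + 3·1 − 3 = 1.
Assume t_m = m^2 + 3m − 3.
Then t_{m+1} = t_m + (2m + 4) = (m^2 + 3m − 3) + (2m + 4) = m^2 + 5m + 1,
and (m+1)^2 + 3·(m+1) − 3 = m^2 + 5m + 1.
Hence t_n = n^2 + 3n − 3 for every n ≥ 1, by induction.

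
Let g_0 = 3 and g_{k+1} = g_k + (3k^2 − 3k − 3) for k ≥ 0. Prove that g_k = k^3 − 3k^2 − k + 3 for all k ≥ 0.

Base case: g_0 = 3, and 0^3 − 3·0^2 − 0 + 3 = 3.
Assume g_r = r^3 − 3r^2 − r + 3.
Then g_{r+1} = g_r + (3r^2 − 3r − 3) = (r^3 − 3r^2 − r + 3) + (3r^2 − 3r − 3) = r^3 − 4r,
and (r+1)^3 − 3·(r+1)^2 − (r+1) + 3 = r^3 − 4r.
By induction, g_k = k^3 − 3k^2 − k + 3 for all k ≥ 0.

g_k = k^3 − 3k^2 − k + 3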